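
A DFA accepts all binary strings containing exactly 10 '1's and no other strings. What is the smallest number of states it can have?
By Myhill–Nerode, count the distinguishable equivalence classes: 12 classes — having seen 0, 1, …, 10, or >10 copies of '1'; the count-10 class is the only accepting one and >10 is dead.
12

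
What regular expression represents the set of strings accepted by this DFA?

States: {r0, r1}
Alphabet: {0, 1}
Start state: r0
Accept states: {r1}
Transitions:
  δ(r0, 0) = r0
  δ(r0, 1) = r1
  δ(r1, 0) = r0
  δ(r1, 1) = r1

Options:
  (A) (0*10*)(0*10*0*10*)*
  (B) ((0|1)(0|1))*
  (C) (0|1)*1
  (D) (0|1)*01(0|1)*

Check each option against the DFA on short strings; one disagreement eliminates an option:
  (A) (0*10*)(0*10*0*10*)*: on '10' the DFA goes r0 → r1 → r0 and rejects (r0 ∉ Accept), but the regex matches it → eliminate
  (B) ((0|1)(0|1))*: on ε the DFA stays in r0 and rejects (r0 ∉ Accept), but the regex matches it → eliminate
  (C) (0|1)*1: agrees with the DFA on every string of length ≤ 6
  (D) (0|1)*01(0|1)*: on '1' the DFA goes r0 → r1 and accepts (r1 ∈ Accept), but the regex does not match it → eliminate
Only (C) is consistent with the DFA.
(C) (0|1)*1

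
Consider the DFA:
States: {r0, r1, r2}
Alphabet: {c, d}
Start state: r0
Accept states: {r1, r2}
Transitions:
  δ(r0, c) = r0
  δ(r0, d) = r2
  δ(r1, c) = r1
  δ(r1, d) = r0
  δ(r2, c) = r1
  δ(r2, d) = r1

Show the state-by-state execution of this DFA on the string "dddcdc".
read 'd': r0 → r2
  read 'd': r2 → r1
  read 'd': r1 → r0
  read 'c': r0 → r0
  read 'd': r0 → r2
  read 'c': r2 → r1
r0 -> r2 -> r1 -> r0 -> r0 -> r2 -> r1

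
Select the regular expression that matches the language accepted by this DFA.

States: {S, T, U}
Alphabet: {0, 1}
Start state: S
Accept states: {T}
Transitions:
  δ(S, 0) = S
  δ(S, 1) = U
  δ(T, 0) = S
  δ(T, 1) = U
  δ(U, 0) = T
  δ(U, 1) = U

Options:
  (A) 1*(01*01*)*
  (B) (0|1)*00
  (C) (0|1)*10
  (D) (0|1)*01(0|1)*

Check each option against the DFA on short strings; one disagreement eliminates an option:
  (A) 1*(01*01*)*: on ε the DFA stays in S and rejects (S ∉ Accept), but the regex matches it → eliminate
  (B) (0|1)*00: on '00' the DFA goes S → S → S and rejects (S ∉ Accept), but the regex matches it → eliminate
  (C) (0|1)*10: agrees with the DFA on every string of length ≤ 6
  (D) (0|1)*01(0|1)*: on '01' the DFA goes S → S → U and rejects (U ∉ Accept), but the regex matches it → eliminate
Only (C) is consistent with the DFA.
(C) (0|1)*10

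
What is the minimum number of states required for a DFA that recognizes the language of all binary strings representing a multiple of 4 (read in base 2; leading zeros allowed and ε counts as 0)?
By Myhill–Nerode, count the distinguishable equivalence classes: three classes — value mod 4 is 0, 2, or odd (residues 1 and 3 are indistinguishable: 2r+b mod 4 depends only on r mod 2).
3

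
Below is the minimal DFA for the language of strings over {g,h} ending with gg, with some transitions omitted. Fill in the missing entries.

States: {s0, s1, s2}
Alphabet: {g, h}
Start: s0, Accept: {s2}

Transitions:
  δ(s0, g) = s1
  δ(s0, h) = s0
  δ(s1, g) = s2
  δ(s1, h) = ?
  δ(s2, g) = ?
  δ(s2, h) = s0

From the language and accept set, identify what each state tracks — s0: last symbol not g; s1: one trailing g; s2: two trailing g's.
Each missing δ(q, a) is the state matching the new tracked value after reading a.
δ(s1, h) = s0; δ(s2, g) = s2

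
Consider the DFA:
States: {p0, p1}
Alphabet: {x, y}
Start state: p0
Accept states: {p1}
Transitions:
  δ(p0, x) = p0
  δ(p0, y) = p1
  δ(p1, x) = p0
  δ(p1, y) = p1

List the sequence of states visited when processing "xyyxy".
read 'x': p0 → p0
  read 'y': p0 → p1
  read 'y': p1 → p1
  read 'x': p1 → p0
  read 'y': p0 → p1
p0 -> p0 -> p1 -> p1 -> p0 -> p1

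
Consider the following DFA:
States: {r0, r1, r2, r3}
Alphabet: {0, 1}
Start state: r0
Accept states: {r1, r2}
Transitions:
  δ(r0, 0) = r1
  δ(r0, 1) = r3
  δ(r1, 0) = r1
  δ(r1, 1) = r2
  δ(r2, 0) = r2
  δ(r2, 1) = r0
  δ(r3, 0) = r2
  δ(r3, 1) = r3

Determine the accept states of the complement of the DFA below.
Complement accept states = All states \ Original accept states
= {r0, r1, r2, r3} \ {r1, r2}
{r0, r3}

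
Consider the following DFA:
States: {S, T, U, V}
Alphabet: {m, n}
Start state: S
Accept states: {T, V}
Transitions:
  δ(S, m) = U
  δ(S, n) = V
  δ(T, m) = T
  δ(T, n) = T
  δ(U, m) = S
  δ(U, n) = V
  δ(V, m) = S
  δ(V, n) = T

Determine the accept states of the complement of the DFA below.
Complement accept states = All states \ Original accept states
= {S, T, U, V} \ {T, V}
{S, U}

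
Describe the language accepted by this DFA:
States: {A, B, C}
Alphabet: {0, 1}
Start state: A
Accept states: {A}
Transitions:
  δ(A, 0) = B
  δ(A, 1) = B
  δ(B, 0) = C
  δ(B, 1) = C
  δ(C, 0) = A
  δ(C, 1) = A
Testing a few strings:
  '1' → reject
  '010' → accept
  '101' → accept
  '0' → reject
State roles: A=length ≡ 0 (mod 3); B=length ≡ 1 (mod 3); C=length ≡ 2 (mod 3)
All binary strings whose length is a multiple of 3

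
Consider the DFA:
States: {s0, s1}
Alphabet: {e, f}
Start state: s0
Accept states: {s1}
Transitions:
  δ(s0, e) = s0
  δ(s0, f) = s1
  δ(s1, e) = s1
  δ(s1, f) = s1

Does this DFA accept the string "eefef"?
Processing string "eefef":
  s0 --e--> s0
  s0 --e--> s0
  s0 --f--> s1
  s1 --e--> s1
  s1 --f--> s1
Final state: s1
Accept states: {s1}
Yes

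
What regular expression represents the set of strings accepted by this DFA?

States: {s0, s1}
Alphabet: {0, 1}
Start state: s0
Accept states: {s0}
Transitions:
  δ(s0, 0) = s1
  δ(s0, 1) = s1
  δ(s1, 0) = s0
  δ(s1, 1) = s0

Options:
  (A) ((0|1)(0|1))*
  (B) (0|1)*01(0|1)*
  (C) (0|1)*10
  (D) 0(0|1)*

Check each option against the DFA on short strings; one disagreement eliminates an option:
  (A) ((0|1)(0|1))*: agrees with the DFA on every string of length ≤ 6
  (B) (0|1)*01(0|1)*: on ε the DFA stays in s0 and accepts (s0 ∈ Accept), but the regex does not match it → eliminate
  (C) (0|1)*10: on ε the DFA stays in s0 and accepts (s0 ∈ Accept), but the regex does not match it → eliminate
  (D) 0(0|1)*: on ε the DFA stays in s0 and accepts (s0 ∈ Accept), but the regex does not match it → eliminate
Only (A) is consistent with the DFA.
(A) ((0|1)(0|1))*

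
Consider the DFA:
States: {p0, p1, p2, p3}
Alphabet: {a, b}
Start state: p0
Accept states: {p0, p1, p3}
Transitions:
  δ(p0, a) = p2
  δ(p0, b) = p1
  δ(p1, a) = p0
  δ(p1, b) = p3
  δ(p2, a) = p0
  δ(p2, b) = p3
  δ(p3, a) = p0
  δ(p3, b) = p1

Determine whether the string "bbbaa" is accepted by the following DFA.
Processing string "bbbaa":
  p0 --b--> p1
  p1 --b--> p3
  p3 --b--> p1
  p1 --a--> p0
  p0 --a--> p2
Final state: p2
Accept states: {p0, p1, p3}
No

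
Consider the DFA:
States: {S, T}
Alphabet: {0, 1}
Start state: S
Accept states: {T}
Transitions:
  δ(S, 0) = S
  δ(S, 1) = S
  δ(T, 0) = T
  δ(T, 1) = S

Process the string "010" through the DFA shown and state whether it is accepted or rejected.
Processing string "010":
  S --0--> S
  S --1--> S
  S --0--> S
Final state: S
Accept states: {T}
No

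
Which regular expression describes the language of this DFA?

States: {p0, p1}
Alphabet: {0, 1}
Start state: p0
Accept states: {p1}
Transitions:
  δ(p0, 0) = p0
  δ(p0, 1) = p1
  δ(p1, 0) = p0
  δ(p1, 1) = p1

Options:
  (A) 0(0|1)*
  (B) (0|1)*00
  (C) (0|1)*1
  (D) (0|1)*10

Check each option against the DFA on short strings; one disagreement eliminates an option:
  (A) 0(0|1)*: on '0' the DFA goes p0 → p0 and rejects (p0 ∉ Accept), but the regex matches it → eliminate
  (B) (0|1)*00: on '1' the DFA goes p0 → p1 and accepts (p1 ∈ Accept), but the regex does not match it → eliminate
  (C) (0|1)*1: agrees with the DFA on every string of length ≤ 6
  (D) (0|1)*10: on '1' the DFA goes p0 → p1 and accepts (p1 ∈ Accept), but the regex does not match it → eliminate
Only (C) is consistent with the DFA.
(C) (0|1)*1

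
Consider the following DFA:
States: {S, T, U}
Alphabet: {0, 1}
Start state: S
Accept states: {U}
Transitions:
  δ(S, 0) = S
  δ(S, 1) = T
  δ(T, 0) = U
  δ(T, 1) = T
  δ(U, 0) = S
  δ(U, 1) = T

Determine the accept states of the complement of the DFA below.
Complement accept states = All states \ Original accept states
= {S, T, U} \ {U}
{S, T}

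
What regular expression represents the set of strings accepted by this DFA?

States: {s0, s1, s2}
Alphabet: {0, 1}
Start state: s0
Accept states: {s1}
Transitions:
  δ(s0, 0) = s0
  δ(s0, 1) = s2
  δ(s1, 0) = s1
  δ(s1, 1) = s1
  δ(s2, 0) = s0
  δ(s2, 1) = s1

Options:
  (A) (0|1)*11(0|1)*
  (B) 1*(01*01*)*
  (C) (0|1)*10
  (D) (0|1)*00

Check each option against the DFA on short strings; one disagreement eliminates an option:
  (A) (0|1)*11(0|1)*: agrees with the DFA on every string of length ≤ 6
  (B) 1*(01*01*)*: on ε the DFA stays in s0 and rejects (s0 ∉ Accept), but the regex matches it → eliminate
  (C) (0|1)*10: on '10' the DFA goes s0 → s2 → s0 and rejects (s0 ∉ Accept), but the regex matches it → eliminate
  (D) (0|1)*00: on '00' the DFA goes s0 → s0 → s0 and rejects (s0 ∉ Accept), but the regex matches it → eliminate
Only (A) is consistent with the DFA.
(A) (0|1)*11(0|1)*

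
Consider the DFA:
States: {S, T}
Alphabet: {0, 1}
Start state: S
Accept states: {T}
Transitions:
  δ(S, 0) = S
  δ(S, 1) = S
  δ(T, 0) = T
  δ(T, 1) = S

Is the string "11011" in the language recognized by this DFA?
Processing string "11011":
  S --1--> S
  S --1--> S
  S --0--> S
  S --1--> S
  S --1--> S
Final state: S
Accept states: {T}
No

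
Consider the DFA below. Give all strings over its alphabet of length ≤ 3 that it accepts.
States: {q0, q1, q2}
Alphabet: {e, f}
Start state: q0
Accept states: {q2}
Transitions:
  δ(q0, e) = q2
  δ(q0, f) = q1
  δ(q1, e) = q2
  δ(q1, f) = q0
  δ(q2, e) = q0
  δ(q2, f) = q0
e, fe, eee, efe, ffe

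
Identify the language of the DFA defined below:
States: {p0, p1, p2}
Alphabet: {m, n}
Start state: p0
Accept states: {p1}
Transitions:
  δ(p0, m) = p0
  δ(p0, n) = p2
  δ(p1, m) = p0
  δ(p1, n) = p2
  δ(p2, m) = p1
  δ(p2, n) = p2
Testing a few strings:
  'nmmm' → reject
  'mmn' → reject
  'mn' → reject
  'mm' → reject
State roles: p0=no suffix match; p1=suffix is nm; p2=one trailing n
All strings over {m,n} ending with nm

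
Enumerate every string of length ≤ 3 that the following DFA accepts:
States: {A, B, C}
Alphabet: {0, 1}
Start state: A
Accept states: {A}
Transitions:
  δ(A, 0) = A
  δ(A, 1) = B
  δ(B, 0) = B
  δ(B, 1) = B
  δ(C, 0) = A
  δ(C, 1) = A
ε, 0, 00, 000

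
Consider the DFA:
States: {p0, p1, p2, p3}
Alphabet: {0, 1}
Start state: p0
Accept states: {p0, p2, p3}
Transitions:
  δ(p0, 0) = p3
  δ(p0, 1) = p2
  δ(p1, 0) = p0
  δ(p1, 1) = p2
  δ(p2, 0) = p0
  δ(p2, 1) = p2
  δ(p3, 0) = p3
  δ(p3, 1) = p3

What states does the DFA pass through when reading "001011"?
read '0': p0 → p3
  read '0': p3 → p3
  read '1': p3 → p3
  read '0': p3 → p3
  read '1': p3 → p3
  read '1': p3 → p3
p0 -> p3 -> p3 -> p3 -> p3 -> p3 -> p3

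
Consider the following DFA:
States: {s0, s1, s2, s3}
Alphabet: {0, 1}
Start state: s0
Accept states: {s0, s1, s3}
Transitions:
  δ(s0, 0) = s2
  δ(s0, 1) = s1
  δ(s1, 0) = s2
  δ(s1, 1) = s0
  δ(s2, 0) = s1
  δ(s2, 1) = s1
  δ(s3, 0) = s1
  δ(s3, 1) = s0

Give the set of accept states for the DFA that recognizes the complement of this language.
Complement accept states = All states \ Original accept states
= {s0, s1, s2, s3} \ {s0, s1, s3}
{s2}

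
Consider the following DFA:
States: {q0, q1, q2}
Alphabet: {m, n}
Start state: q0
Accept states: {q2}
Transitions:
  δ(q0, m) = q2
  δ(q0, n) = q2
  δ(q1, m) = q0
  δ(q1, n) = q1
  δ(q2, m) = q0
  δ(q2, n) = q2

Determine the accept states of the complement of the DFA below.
Complement accept states = All states \ Original accept states
= {q0, q1, q2} \ {q2}
{q0, q1}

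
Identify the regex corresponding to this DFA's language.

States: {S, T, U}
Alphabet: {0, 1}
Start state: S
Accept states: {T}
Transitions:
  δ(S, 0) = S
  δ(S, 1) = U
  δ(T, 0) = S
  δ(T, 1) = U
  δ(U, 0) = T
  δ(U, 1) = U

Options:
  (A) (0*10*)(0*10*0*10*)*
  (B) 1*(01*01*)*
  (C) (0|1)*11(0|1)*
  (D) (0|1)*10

Check each option against the DFA on short strings; one disagreement eliminates an option:
  (A) (0*10*)(0*10*0*10*)*: on '1' the DFA goes S → U and rejects (U ∉ Accept), but the regex matches it → eliminate
  (B) 1*(01*01*)*: on ε the DFA stays in S and rejects (S ∉ Accept), but the regex matches it → eliminate
  (C) (0|1)*11(0|1)*: on '10' the DFA goes S → U → T and accepts (T ∈ Accept), but the regex does not match it → eliminate
  (D) (0|1)*10: agrees with the DFA on every string of length ≤ 6
Only (D) is consistent with the DFA.
(D) (0|1)*10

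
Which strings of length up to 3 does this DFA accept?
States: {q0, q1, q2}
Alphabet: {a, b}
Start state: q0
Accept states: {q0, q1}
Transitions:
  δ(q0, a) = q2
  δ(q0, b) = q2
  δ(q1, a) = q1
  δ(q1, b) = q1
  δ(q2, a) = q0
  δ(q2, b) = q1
ε, aa, ab, ba, bb, aba, abb, bba, bbb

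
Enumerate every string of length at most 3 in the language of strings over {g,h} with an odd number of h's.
h, gh, hg, ggh, ghg, hgg, hhh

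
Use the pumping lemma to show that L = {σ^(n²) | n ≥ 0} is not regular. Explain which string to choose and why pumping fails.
Assume L is regular with pumping length p. Idea: pumping adds a fixed amount, but gaps between consecutive squares grow.
Choose s = σ^(p²) (length p² ≥ p). By the pumping lemma, s = xyz with |xy| ≤ p, |y| > 0, so |y| = k with 1 ≤ k ≤ p. Then |xy²z| = p²+k. Since p² < p²+k ≤ p²+p < (p+1)², the length p²+k lies strictly between consecutive squares, so it is not a perfect square and xy²z ∉ L.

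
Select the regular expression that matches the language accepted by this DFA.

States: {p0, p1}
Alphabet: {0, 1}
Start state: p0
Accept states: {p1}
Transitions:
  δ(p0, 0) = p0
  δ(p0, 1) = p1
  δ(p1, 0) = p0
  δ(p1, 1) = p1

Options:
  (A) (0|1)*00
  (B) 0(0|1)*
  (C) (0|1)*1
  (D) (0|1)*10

Check each option against the DFA on short strings; one disagreement eliminates an option:
  (A) (0|1)*00: on '1' the DFA goes p0 → p1 and accepts (p1 ∈ Accept), but the regex does not match it → eliminate
  (B) 0(0|1)*: on '0' the DFA goes p0 → p0 and rejects (p0 ∉ Accept), but the regex matches it → eliminate
  (C) (0|1)*1: agrees with the DFA on every string of length ≤ 6
  (D) (0|1)*10: on '1' the DFA goes p0 → p1 and accepts (p1 ∈ Accept), but the regex does not match it → eliminate
Only (C) is consistent with the DFA.
(C) (0|1)*1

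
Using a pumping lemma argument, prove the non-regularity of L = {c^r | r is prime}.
Assume L is regular with pumping length p. Idea: pumping by a suitable count produces a composite length.
Let q be a prime with q ≥ p and choose s = c^q ∈ L. By the pumping lemma, s = xyz with |xy| ≤ p, |y| = k ≥ 1. Take i = q+1: |xy^(q+1)z| = q + q·k = q(1+k). Since q ≥ 2 and 1+k ≥ 2, q(1+k) is composite, so xy^(q+1)z ∉ L.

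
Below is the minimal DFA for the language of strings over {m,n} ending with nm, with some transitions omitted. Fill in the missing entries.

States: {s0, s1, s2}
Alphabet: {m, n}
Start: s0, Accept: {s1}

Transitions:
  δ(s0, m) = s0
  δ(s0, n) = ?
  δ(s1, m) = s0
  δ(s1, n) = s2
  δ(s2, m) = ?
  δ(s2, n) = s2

From the language and accept set, identify what each state tracks — s0: no suffix match; s1: suffix is nm; s2: one trailing n.
Each missing δ(q, a) is the state matching the new tracked value after reading a.
δ(s0, n) = s2; δ(s2, m) = s1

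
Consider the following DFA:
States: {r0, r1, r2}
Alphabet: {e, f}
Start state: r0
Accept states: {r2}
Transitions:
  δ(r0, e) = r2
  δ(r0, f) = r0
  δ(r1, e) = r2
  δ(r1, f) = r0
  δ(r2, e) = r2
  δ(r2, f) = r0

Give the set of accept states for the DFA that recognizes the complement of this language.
Complement accept states = All states \ Original accept states
= {r0, r1, r2} \ {r2}
{r0, r1}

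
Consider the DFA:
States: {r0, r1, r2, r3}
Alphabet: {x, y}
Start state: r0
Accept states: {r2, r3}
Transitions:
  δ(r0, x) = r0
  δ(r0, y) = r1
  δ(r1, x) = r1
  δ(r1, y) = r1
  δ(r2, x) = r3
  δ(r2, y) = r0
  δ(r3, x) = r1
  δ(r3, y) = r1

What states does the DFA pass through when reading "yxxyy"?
read 'y': r0 → r1
  read 'x': r1 → r1
  read 'x': r1 → r1
  read 'y': r1 → r1
  read 'y': r1 → r1
r0 -> r1 -> r1 -> r1 -> r1 -> r1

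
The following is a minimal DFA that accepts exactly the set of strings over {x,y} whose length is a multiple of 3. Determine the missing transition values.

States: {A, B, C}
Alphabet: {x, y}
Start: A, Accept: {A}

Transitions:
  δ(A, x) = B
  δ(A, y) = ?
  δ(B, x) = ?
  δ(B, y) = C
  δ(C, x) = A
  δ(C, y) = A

From the language and accept set, identify what each state tracks — A: length ≡ 0 (mod 3); B: length ≡ 1 (mod 3); C: length ≡ 2 (mod 3).
Each missing δ(q, a) is the state matching the new tracked value after reading a.
δ(A, y) = B; δ(B, x) = C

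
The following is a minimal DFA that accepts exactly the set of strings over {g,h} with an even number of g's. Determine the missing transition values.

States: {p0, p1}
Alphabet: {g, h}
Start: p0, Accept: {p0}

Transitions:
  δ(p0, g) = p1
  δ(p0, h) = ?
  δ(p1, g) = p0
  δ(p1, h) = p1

From the language and accept set, identify what each state tracks — p0: even number of g's so far; p1: odd number of g's so far.
Each missing δ(q, a) is the state matching the new tracked value after reading a.
δ(p0, h) = p0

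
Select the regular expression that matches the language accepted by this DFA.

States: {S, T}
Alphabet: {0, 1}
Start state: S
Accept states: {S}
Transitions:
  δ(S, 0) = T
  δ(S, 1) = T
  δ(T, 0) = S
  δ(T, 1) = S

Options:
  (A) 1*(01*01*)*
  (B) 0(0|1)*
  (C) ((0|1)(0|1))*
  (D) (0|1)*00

Check each option against the DFA on short strings; one disagreement eliminates an option:
  (A) 1*(01*01*)*: on '1' the DFA goes S → T and rejects (T ∉ Accept), but the regex matches it → eliminate
  (B) 0(0|1)*: on ε the DFA stays in S and accepts (S ∈ Accept), but the regex does not match it → eliminate
  (C) ((0|1)(0|1))*: agrees with the DFA on every string of length ≤ 6
  (D) (0|1)*00: on ε the DFA stays in S and accepts (S ∈ Accept), but the regex does not match it → eliminate
Only (C) is consistent with the DFA.
(C) ((0|1)(0|1))*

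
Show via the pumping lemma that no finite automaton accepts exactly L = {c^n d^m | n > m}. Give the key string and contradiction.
Assume L is regular with pumping length p. Idea: pumping down the c-block drops the c-count to at most the d-count.
Choose s = c^(p+1) d^p ∈ L (|s| = 2p+1 ≥ p). By the pumping lemma, s = xyz with |xy| ≤ p, |y| > 0, so y = c^k with k ≥ 1. Take i = 0: xz = c^(p+1−k) d^p. Since k ≥ 1, p+1−k ≤ p, so the number of c's is no longer strictly greater than the number of d's, hence xz ∉ L.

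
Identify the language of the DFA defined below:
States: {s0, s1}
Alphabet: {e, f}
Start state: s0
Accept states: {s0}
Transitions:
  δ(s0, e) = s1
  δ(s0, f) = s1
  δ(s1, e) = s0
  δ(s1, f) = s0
Testing a few strings:
  'e' → reject
  'f' → reject
  'ee' → accept
  'eff' → reject
State roles: s0=even length so far; s1=odd length so far
All strings over {e,f} of even length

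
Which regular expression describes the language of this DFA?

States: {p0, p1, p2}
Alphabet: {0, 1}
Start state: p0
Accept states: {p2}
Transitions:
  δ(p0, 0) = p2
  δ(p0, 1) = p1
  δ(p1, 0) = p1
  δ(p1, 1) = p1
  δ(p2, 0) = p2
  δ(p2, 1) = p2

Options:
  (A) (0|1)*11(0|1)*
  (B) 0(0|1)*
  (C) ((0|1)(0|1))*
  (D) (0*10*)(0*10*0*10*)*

Check each option against the DFA on short strings; one disagreement eliminates an option:
  (A) (0|1)*11(0|1)*: on '0' the DFA goes p0 → p2 and accepts (p2 ∈ Accept), but the regex does not match it → eliminate
  (B) 0(0|1)*: agrees with the DFA on every string of length ≤ 6
  (C) ((0|1)(0|1))*: on ε the DFA stays in p0 and rejects (p0 ∉ Accept), but the regex matches it → eliminate
  (D) (0*10*)(0*10*0*10*)*: on '0' the DFA goes p0 → p2 and accepts (p2 ∈ Accept), but the regex does not match it → eliminate
Only (B) is consistent with the DFA.
(B) 0(0|1)*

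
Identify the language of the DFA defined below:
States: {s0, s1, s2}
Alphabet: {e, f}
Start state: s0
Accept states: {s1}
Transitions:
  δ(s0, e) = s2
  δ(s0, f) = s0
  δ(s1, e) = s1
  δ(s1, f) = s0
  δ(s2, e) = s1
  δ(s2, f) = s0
Testing a few strings:
  'f' → reject
  'fe' → reject
  'ee' → accept
  'e' → reject
State roles: s0=last symbol not e; s1=two trailing e's; s2=one trailing e
All strings over {e,f} ending with ee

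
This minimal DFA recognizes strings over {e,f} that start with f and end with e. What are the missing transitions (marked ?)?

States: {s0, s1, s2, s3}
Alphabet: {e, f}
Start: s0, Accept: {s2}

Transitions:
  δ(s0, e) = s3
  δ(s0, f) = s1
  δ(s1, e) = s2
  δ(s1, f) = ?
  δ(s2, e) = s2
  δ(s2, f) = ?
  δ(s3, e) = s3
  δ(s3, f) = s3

From the language and accept set, identify what each state tracks — s0: no input read; s1: started with f, last symbol f; s2: started with f, last symbol e; s3: started with e (dead).
Each missing δ(q, a) is the state matching the new tracked value after reading a.
δ(s1, f) = s1; δ(s2, f) = s1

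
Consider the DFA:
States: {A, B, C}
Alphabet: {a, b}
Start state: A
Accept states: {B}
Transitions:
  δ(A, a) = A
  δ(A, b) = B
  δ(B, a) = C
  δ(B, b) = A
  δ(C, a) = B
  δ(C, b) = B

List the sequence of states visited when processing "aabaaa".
read 'a': A → A
  read 'a': A → A
  read 'b': A → B
  read 'a': B → C
  read 'a': C → B
  read 'a': B → C
A -> A -> A -> B -> C -> B -> C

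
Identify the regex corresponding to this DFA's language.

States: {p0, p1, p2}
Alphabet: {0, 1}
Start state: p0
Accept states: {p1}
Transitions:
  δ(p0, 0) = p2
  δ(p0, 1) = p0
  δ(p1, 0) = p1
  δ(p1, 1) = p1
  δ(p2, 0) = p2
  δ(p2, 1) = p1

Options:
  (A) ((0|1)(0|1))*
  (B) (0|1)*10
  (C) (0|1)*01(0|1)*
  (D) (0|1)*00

Check each option against the DFA on short strings; one disagreement eliminates an option:
  (A) ((0|1)(0|1))*: on ε the DFA stays in p0 and rejects (p0 ∉ Accept), but the regex matches it → eliminate
  (B) (0|1)*10: on '01' the DFA goes p0 → p2 → p1 and accepts (p1 ∈ Accept), but the regex does not match it → eliminate
  (C) (0|1)*01(0|1)*: agrees with the DFA on every string of length ≤ 6
  (D) (0|1)*00: on '00' the DFA goes p0 → p2 → p2 and rejects (p2 ∉ Accept), but the regex matches it → eliminate
Only (C) is consistent with the DFA.
(C) (0|1)*01(0|1)*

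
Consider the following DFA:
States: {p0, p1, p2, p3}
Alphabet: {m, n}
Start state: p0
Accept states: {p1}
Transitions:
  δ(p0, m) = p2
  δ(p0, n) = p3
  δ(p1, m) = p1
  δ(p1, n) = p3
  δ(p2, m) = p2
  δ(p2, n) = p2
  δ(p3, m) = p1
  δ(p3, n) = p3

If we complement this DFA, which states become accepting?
Complement accept states = All states \ Original accept states
= {p0, p1, p2, p3} \ {p1}
{p0, p2, p3}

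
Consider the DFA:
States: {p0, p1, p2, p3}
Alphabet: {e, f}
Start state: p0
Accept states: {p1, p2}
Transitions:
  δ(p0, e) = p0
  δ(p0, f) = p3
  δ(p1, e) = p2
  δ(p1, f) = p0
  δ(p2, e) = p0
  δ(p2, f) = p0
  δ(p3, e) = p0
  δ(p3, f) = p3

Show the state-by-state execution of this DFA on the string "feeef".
read 'f': p0 → p3
  read 'e': p3 → p0
  read 'e': p0 → p0
  read 'e': p0 → p0
  read 'f': p0 → p3
p0 -> p3 -> p0 -> p0 -> p0 -> p3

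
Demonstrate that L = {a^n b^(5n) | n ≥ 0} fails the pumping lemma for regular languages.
Assume L is regular with pumping length p. Idea: pumping the a-block breaks the 1:5 ratio.
Choose s = a^p b^(5p) (length 6p ≥ p). By the pumping lemma, s = xyz with |xy| ≤ p, |y| > 0, so y = a^k with k ≥ 1. Then xy²z = a^(p+k) b^(5p). For this to be in L we would need 5p = 5(p+k), i.e. 5k = 0, contradicting k ≥ 1. So xy²z ∉ L.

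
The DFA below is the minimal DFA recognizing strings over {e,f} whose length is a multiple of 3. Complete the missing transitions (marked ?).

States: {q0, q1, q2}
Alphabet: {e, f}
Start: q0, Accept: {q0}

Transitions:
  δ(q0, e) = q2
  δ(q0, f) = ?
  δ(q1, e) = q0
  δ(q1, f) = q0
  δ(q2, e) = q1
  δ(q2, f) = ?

From the language and accept set, identify what each state tracks — q0: length ≡ 0 (mod 3); q1: length ≡ 2 (mod 3); q2: length ≡ 1 (mod 3).
Each missing δ(q, a) is the state matching the new tracked value after reading a.
δ(q0, f) = q2; δ(q2, f) = q1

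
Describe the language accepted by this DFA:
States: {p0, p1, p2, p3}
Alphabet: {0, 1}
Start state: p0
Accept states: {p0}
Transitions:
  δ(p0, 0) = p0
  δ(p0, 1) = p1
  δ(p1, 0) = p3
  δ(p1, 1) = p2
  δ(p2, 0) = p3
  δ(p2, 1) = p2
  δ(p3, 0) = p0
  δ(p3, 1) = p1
Testing a few strings:
  '10' → reject
  '000' → accept
  '0011' → reject
  '1' → reject
State roles: p0=value ≡ 0 (mod 4); p1=value ≡ 1 (mod 4); p2=value ≡ 3 (mod 4); p3=value ≡ 2 (mod 4)
All binary strings representing a multiple of 4 (read in base 2; leading zeros allowed and ε counts as 0)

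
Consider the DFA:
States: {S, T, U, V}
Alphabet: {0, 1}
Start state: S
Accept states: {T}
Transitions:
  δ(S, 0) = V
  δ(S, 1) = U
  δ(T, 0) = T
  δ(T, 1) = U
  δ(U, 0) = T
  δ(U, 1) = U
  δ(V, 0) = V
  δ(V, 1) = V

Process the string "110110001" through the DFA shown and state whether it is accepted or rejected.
Processing string "110110001":
  S --1--> U
  U --1--> U
  U --0--> T
  T --1--> U
  U --1--> U
  U --0--> T
  T --0--> T
  T --0--> T
  T --1--> U
Final state: U
Accept states: {T}
No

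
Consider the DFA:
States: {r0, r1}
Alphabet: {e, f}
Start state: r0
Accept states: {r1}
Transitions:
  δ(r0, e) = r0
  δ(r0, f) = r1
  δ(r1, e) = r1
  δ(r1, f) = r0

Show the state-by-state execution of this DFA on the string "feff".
read 'f': r0 → r1
  read 'e': r1 → r1
  read 'f': r1 → r0
  read 'f': r0 → r1
r0 -> r1 -> r1 -> r0 -> r1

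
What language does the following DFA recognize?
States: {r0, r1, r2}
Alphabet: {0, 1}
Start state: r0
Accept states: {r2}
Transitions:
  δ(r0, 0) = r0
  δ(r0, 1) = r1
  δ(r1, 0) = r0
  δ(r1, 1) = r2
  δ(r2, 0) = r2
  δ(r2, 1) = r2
Testing a few strings:
  '0' → reject
  '10' → reject
  '1' → reject
  '100' → reject
State roles: r0=no progress toward 11; r1=one trailing 1; r2=substring 11 seen
All binary strings containing the substring 11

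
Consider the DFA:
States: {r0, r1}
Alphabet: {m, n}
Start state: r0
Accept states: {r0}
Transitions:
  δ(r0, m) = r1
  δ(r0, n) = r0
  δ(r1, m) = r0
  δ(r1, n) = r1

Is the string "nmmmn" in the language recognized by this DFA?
Processing string "nmmmn":
  r0 --n--> r0
  r0 --m--> r1
  r1 --m--> r0
  r0 --m--> r1
  r1 --n--> r1
Final state: r1
Accept states: {r0}
No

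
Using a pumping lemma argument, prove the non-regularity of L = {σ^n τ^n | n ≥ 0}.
Assume L is regular with pumping length p. Idea: pumping the σ-block changes the count balance.
Choose s = σ^p τ^p (length 2p ≥ p). By the pumping lemma, s = xyz with |xy| ≤ p, |y| > 0. So y = σ^k for some k > 0 (since xy is entirely within the σ's). Pumping gives xy²z = σ^(p+k) τ^p, which is not in L since p+k ≠ p.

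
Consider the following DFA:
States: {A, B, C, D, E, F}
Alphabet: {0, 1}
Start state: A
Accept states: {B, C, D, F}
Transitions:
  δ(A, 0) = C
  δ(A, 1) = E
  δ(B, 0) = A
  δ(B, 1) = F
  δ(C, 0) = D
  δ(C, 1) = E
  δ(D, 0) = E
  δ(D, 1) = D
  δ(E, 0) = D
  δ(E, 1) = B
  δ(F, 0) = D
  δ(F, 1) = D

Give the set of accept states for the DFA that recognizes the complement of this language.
Complement accept states = All states \ Original accept states
= {A, B, C, D, E, F} \ {B, C, D, F}
{A, E}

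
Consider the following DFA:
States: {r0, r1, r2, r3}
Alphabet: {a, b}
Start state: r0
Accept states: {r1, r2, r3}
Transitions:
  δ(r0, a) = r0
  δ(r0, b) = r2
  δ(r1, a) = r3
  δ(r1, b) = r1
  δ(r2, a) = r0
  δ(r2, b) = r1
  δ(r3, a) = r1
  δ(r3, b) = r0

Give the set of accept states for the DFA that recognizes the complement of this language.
Complement accept states = All states \ Original accept states
= {r0, r1, r2, r3} \ {r1, r2, r3}
{r0}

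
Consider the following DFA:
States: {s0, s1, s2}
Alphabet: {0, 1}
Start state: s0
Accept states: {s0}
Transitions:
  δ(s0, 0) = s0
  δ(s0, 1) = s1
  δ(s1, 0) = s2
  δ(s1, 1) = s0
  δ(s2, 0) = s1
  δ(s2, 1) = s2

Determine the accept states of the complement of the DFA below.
Complement accept states = All states \ Original accept states
= {s0, s1, s2} \ {s0}
{s1, s2}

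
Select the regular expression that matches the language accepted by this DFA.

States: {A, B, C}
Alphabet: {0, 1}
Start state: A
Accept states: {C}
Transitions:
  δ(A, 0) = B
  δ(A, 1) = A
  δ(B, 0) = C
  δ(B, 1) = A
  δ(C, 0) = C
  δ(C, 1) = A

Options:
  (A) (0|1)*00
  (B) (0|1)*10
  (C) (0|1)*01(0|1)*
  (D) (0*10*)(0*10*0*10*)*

Check each option against the DFA on short strings; one disagreement eliminates an option:
  (A) (0|1)*00: agrees with the DFA on every string of length ≤ 6
  (B) (0|1)*10: on '00' the DFA goes A → B → C and accepts (C ∈ Accept), but the regex does not match it → eliminate
  (C) (0|1)*01(0|1)*: on '00' the DFA goes A → B → C and accepts (C ∈ Accept), but the regex does not match it → eliminate
  (D) (0*10*)(0*10*0*10*)*: on '1' the DFA goes A → A and rejects (A ∉ Accept), but the regex matches it → eliminate
Only (A) is consistent with the DFA.
(A) (0|1)*00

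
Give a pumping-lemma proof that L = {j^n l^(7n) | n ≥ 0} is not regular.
Assume L is regular with pumping length p. Idea: pumping the j-block breaks the 1:7 ratio.
Choose s = j^p l^(7p) (length 8p ≥ p). By the pumping lemma, s = xyz with |xy| ≤ p, |y| > 0, so y = j^k with k ≥ 1. Then xy²z = j^(p+k) l^(7p). For this to be in L we would need 7p = 7(p+k), i.e. 7k = 0, contradicting k ≥ 1. So xy²z ∉ L.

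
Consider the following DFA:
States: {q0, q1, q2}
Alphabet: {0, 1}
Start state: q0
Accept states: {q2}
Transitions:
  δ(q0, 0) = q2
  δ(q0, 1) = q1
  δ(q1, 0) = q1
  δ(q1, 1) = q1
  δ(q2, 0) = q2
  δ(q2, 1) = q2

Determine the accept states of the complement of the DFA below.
Complement accept states = All states \ Original accept states
= {q0, q1, q2} \ {q2}
{q0, q1}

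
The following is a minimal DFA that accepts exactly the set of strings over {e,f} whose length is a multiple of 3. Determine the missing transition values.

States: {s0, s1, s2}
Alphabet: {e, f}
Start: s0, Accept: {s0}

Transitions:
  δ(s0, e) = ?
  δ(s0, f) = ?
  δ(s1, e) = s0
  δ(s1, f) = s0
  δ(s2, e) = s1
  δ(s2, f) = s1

From the language and accept set, identify what each state tracks — s0: length ≡ 0 (mod 3); s1: length ≡ 2 (mod 3); s2: length ≡ 1 (mod 3).
Each missing δ(q, a) is the state matching the new tracked value after reading a.
δ(s0, e) = s2; δ(s0, f) = s2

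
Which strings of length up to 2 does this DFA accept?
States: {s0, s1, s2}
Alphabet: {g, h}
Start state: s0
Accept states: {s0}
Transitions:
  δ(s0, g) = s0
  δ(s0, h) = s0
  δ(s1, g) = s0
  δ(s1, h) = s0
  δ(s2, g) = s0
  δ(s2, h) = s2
ε, g, h, gg, gh, hg, hh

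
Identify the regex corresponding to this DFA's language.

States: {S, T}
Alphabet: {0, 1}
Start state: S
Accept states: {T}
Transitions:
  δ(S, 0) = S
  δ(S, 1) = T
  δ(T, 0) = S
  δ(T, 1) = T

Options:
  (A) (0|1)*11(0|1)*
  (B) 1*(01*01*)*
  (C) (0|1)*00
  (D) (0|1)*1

Check each option against the DFA on short strings; one disagreement eliminates an option:
  (A) (0|1)*11(0|1)*: on '1' the DFA goes S → T and accepts (T ∈ Accept), but the regex does not match it → eliminate
  (B) 1*(01*01*)*: on ε the DFA stays in S and rejects (S ∉ Accept), but the regex matches it → eliminate
  (C) (0|1)*00: on '1' the DFA goes S → T and accepts (T ∈ Accept), but the regex does not match it → eliminate
  (D) (0|1)*1: agrees with the DFA on every string of length ≤ 6
Only (D) is consistent with the DFA.
(D) (0|1)*1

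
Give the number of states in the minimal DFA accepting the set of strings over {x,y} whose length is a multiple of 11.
By Myhill–Nerode, count the distinguishable equivalence classes: 11 classes — one per residue of the length mod 11; class i is distinguished from class j by any string of length (11 − i) mod 11.
11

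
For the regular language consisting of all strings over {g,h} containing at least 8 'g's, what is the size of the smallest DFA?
By Myhill–Nerode, count the distinguishable equivalence classes: 9 classes — having seen 0, 1, …, 7, or ≥8 copies of 'g'; any two classes i < j (j ≤ 8) are distinguished by the string g^(8−j), which takes class j to 8 copies (accepted) but leaves class i below 8 (rejected).
9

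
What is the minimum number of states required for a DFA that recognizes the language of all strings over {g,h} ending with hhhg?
By Myhill–Nerode, count the distinguishable equivalence classes: 5 classes — one per longest suffix of the input that is a prefix of 'hhhg' (lengths 0 through 4); only the length-4 class is accepting.
5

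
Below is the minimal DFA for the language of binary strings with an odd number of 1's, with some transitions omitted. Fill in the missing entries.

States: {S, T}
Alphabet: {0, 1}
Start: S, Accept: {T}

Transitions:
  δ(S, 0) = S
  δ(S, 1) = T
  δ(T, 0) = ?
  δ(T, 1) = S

From the language and accept set, identify what each state tracks — S: even number of 1's so far; T: odd number of 1's so far.
Each missing δ(q, a) is the state matching the new tracked value after reading a.
δ(T, 0) = T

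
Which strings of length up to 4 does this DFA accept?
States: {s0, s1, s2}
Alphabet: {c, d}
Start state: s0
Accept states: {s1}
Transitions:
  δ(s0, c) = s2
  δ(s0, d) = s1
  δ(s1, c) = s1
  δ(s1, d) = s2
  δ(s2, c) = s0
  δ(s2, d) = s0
d, dc, ccd, cdd, dcc, ccdc, cddc, dccc, ddcd, dddd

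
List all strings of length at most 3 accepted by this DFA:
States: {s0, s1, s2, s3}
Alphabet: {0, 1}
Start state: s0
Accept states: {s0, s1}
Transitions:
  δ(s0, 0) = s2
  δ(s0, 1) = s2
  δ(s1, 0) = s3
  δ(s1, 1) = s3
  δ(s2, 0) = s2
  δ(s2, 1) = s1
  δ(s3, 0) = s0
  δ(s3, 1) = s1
ε, 01, 11, 001, 101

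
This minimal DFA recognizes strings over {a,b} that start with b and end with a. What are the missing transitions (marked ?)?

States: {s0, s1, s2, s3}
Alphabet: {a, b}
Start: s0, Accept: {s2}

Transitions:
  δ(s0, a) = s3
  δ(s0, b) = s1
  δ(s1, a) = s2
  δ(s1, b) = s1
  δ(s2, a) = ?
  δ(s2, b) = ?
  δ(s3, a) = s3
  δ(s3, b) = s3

From the language and accept set, identify what each state tracks — s0: no input read; s1: started with b, last symbol b; s2: started with b, last symbol a; s3: started with a (dead).
Each missing δ(q, a) is the state matching the new tracked value after reading a.
δ(s2, a) = s2; δ(s2, b) = s1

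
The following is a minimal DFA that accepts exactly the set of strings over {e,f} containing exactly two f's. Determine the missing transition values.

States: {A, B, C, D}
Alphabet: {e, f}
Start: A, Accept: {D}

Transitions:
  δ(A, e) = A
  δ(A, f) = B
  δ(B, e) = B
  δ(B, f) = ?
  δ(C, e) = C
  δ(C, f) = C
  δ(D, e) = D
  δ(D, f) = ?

From the language and accept set, identify what each state tracks — A: zero f's; B: one f; C: ≥ three f's (dead); D: two f's.
Each missing δ(q, a) is the state matching the new tracked value after reading a.
δ(B, f) = D; δ(D, f) = C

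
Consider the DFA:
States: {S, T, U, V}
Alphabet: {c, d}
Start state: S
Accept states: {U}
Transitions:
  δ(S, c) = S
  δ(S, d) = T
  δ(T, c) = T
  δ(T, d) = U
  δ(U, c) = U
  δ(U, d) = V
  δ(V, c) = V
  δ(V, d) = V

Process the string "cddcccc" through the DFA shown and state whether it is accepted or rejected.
Processing string "cddcccc":
  S --c--> S
  S --d--> T
  T --d--> U
  U --c--> U
  U --c--> U
  U --c--> U
  U --c--> U
Final state: U
Accept states: {U}
Yes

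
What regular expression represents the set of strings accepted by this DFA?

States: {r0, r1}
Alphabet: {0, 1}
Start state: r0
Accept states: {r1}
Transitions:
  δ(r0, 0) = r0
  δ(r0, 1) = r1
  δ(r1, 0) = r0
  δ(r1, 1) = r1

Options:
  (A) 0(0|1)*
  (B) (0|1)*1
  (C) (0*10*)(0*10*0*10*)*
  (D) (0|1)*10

Check each option against the DFA on short strings; one disagreement eliminates an option:
  (A) 0(0|1)*: on '0' the DFA goes r0 → r0 and rejects (r0 ∉ Accept), but the regex matches it → eliminate
  (B) (0|1)*1: agrees with the DFA on every string of length ≤ 6
  (C) (0*10*)(0*10*0*10*)*: on '10' the DFA goes r0 → r1 → r0 and rejects (r0 ∉ Accept), but the regex matches it → eliminate
  (D) (0|1)*10: on '1' the DFA goes r0 → r1 and accepts (r1 ∈ Accept), but the regex does not match it → eliminate
Only (B) is consistent with the DFA.
(B) (0|1)*1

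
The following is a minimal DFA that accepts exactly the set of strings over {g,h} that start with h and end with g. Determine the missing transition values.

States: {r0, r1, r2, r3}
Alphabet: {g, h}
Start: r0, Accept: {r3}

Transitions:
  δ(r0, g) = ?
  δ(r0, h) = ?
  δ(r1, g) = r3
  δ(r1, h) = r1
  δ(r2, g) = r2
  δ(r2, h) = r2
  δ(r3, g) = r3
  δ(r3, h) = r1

From the language and accept set, identify what each state tracks — r0: no input read; r1: started with h, last symbol h; r2: started with g (dead); r3: started with h, last symbol g.
Each missing δ(q, a) is the state matching the new tracked value after reading a.
δ(r0, g) = r2; δ(r0, h) = r1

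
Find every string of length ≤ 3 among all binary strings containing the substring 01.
01, 001, 010, 011, 101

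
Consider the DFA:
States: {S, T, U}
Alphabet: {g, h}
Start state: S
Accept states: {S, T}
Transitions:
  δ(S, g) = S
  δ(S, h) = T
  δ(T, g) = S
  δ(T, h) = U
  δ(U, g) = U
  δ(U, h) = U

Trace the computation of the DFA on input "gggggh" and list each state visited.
read 'g': S → S
  read 'g': S → S
  read 'g': S → S
  read 'g': S → S
  read 'g': S → S
  read 'h': S → T
S -> S -> S -> S -> S -> S -> T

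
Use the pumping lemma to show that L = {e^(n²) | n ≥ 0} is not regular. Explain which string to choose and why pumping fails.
Assume L is regular with pumping length p. Idea: pumping adds a fixed amount, but gaps between consecutive squares grow.
Choose s = e^(p²) (length p² ≥ p). By the pumping lemma, s = xyz with |xy| ≤ p, |y| > 0, so |y| = k with 1 ≤ k ≤ p. Then |xy²z| = p²+k. Since p² < p²+k ≤ p²+p < (p+1)², the length p²+k lies strictly between consecutive squares, so it is not a perfect square and xy²z ∉ L.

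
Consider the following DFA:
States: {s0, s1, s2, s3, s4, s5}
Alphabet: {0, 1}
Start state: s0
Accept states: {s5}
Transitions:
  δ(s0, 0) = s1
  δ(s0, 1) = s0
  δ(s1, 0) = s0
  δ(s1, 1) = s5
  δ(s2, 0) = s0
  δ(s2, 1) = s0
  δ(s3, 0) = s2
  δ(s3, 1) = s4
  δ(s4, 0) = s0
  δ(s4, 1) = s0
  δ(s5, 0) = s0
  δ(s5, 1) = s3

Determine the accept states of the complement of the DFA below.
Complement accept states = All states \ Original accept states
= {s0, s1, s2, s3, s4, s5} \ {s5}
{s0, s1, s2, s3, s4}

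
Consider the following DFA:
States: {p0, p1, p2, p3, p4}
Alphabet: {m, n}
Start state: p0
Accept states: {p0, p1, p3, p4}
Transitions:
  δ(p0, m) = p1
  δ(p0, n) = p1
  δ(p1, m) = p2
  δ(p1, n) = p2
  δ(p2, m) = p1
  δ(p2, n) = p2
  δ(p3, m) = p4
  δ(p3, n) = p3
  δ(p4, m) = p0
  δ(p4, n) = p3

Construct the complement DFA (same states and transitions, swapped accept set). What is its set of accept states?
Complement accept states = All states \ Original accept states
= {p0, p1, p2, p3, p4} \ {p0, p1, p3, p4}
{p2}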